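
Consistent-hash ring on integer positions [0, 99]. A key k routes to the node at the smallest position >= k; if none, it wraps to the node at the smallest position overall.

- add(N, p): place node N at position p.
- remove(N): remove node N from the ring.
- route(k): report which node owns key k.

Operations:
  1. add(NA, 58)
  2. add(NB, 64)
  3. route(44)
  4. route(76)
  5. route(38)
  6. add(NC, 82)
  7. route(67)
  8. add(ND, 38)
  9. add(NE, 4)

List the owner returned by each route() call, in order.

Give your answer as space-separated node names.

Op 1: add NA@58 -> ring=[58:NA]
Op 2: add NB@64 -> ring=[58:NA,64:NB]
Op 3: route key 44: smallest pos >= 44 is 58 -> NA
Op 4: route key 76: none >= 76, wrap to smallest pos 58 -> NA
Op 5: route key 38: smallest pos >= 38 is 58 -> NA
Op 6: add NC@82 -> ring=[58:NA,64:NB,82:NC]
Op 7: route key 67: smallest pos >= 67 is 82 -> NC
Op 8: add ND@38 -> ring=[38:ND,58:NA,64:NB,82:NC]
Op 9: add NE@4 -> ring=[4:NE,38:ND,58:NA,64:NB,82:NC]

Answer: NA NA NA NC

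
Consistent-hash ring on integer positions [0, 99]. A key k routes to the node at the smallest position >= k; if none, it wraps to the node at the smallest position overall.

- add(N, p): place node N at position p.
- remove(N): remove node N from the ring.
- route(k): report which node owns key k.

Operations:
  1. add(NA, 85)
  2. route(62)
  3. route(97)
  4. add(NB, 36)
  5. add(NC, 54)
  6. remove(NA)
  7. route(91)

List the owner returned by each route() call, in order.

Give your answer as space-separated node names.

Answer: NA NA NB

Derivation:
Op 1: add NA@85 -> ring=[85:NA]
Op 2: route key 62: smallest pos >= 62 is 85 -> NA
Op 3: route key 97: none >= 97, wrap to smallest pos 85 -> NA
Op 4: add NB@36 -> ring=[36:NB,85:NA]
Op 5: add NC@54 -> ring=[36:NB,54:NC,85:NA]
Op 6: remove NA -> ring=[36:NB,54:NC]
Op 7: route key 91: none >= 91, wrap to smallest pos 36 -> NB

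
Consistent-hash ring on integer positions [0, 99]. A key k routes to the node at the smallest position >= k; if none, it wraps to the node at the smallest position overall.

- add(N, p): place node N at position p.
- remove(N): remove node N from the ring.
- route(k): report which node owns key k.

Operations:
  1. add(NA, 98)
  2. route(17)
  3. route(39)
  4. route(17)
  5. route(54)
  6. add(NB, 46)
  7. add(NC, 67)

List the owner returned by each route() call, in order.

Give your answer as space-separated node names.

Answer: NA NA NA NA

Derivation:
Op 1: add NA@98 -> ring=[98:NA]
Op 2: route key 17: smallest pos >= 17 is 98 -> NA
Op 3: route key 39: smallest pos >= 39 is 98 -> NA
Op 4: route key 17: smallest pos >= 17 is 98 -> NA
Op 5: route key 54: smallest pos >= 54 is 98 -> NA
Op 6: add NB@46 -> ring=[46:NB,98:NA]
Op 7: add NC@67 -> ring=[46:NB,67:NC,98:NA]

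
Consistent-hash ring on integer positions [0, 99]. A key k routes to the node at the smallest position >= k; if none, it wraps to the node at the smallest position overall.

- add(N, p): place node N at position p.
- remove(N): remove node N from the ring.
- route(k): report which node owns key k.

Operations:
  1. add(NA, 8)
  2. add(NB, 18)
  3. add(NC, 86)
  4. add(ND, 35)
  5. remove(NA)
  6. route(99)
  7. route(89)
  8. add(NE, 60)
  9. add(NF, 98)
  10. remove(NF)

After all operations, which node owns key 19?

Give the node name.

Op 1: add NA@8 -> ring=[8:NA]
Op 2: add NB@18 -> ring=[8:NA,18:NB]
Op 3: add NC@86 -> ring=[8:NA,18:NB,86:NC]
Op 4: add ND@35 -> ring=[8:NA,18:NB,35:ND,86:NC]
Op 5: remove NA -> ring=[18:NB,35:ND,86:NC]
Op 6: route key 99: none >= 99, wrap to smallest pos 18 -> NB
Op 7: route key 89: none >= 89, wrap to smallest pos 18 -> NB
Op 8: add NE@60 -> ring=[18:NB,35:ND,60:NE,86:NC]
Op 9: add NF@98 -> ring=[18:NB,35:ND,60:NE,86:NC,98:NF]
Op 10: remove NF -> ring=[18:NB,35:ND,60:NE,86:NC]
Final route key 19: smallest pos >= 19 is 35 -> ND

Answer: ND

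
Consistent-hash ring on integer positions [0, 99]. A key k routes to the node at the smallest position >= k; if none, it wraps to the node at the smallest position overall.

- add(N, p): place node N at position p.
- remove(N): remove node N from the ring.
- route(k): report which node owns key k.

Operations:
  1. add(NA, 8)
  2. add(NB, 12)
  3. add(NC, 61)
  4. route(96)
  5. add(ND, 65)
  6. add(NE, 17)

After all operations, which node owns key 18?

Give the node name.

Op 1: add NA@8 -> ring=[8:NA]
Op 2: add NB@12 -> ring=[8:NA,12:NB]
Op 3: add NC@61 -> ring=[8:NA,12:NB,61:NC]
Op 4: route key 96: none >= 96, wrap to smallest pos 8 -> NA
Op 5: add ND@65 -> ring=[8:NA,12:NB,61:NC,65:ND]
Op 6: add NE@17 -> ring=[8:NA,12:NB,17:NE,61:NC,65:ND]
Final route key 18: smallest pos >= 18 is 61 -> NC

Answer: NC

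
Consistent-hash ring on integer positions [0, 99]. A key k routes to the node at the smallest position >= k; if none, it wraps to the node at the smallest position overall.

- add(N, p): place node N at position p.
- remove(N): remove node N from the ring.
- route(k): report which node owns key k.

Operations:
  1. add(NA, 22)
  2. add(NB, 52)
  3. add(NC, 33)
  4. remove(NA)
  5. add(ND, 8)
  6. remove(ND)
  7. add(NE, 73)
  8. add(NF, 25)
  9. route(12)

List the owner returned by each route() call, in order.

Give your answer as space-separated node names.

Op 1: add NA@22 -> ring=[22:NA]
Op 2: add NB@52 -> ring=[22:NA,52:NB]
Op 3: add NC@33 -> ring=[22:NA,33:NC,52:NB]
Op 4: remove NA -> ring=[33:NC,52:NB]
Op 5: add ND@8 -> ring=[8:ND,33:NC,52:NB]
Op 6: remove ND -> ring=[33:NC,52:NB]
Op 7: add NE@73 -> ring=[33:NC,52:NB,73:NE]
Op 8: add NF@25 -> ring=[25:NF,33:NC,52:NB,73:NE]
Op 9: route key 12: smallest pos >= 12 is 25 -> NF

Answer: NF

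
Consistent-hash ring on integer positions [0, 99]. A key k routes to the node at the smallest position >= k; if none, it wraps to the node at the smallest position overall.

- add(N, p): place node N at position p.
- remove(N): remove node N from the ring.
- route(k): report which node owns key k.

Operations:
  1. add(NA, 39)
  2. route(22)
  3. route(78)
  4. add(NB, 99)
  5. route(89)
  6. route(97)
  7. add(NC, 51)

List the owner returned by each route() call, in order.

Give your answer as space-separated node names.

Answer: NA NA NB NB

Derivation:
Op 1: add NA@39 -> ring=[39:NA]
Op 2: route key 22: smallest pos >= 22 is 39 -> NA
Op 3: route key 78: none >= 78, wrap to smallest pos 39 -> NA
Op 4: add NB@99 -> ring=[39:NA,99:NB]
Op 5: route key 89: smallest pos >= 89 is 99 -> NB
Op 6: route key 97: smallest pos >= 97 is 99 -> NB
Op 7: add NC@51 -> ring=[39:NA,51:NC,99:NB]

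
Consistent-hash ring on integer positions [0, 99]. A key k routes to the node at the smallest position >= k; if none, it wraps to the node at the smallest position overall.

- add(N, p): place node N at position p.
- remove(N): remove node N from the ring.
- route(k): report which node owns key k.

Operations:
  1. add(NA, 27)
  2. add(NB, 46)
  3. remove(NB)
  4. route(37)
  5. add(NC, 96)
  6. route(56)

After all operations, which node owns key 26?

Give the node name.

Answer: NA

Derivation:
Op 1: add NA@27 -> ring=[27:NA]
Op 2: add NB@46 -> ring=[27:NA,46:NB]
Op 3: remove NB -> ring=[27:NA]
Op 4: route key 37: none >= 37, wrap to smallest pos 27 -> NA
Op 5: add NC@96 -> ring=[27:NA,96:NC]
Op 6: route key 56: smallest pos >= 56 is 96 -> NC
Final route key 26: smallest pos >= 26 is 27 -> NA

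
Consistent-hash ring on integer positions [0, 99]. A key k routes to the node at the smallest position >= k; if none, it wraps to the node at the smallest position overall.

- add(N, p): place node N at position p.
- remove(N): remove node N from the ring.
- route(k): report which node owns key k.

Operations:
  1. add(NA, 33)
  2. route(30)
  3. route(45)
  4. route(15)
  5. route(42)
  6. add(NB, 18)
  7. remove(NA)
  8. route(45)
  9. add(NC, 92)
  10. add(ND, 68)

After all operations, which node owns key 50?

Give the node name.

Answer: ND

Derivation:
Op 1: add NA@33 -> ring=[33:NA]
Op 2: route key 30: smallest pos >= 30 is 33 -> NA
Op 3: route key 45: none >= 45, wrap to smallest pos 33 -> NA
Op 4: route key 15: smallest pos >= 15 is 33 -> NA
Op 5: route key 42: none >= 42, wrap to smallest pos 33 -> NA
Op 6: add NB@18 -> ring=[18:NB,33:NA]
Op 7: remove NA -> ring=[18:NB]
Op 8: route key 45: none >= 45, wrap to smallest pos 18 -> NB
Op 9: add NC@92 -> ring=[18:NB,92:NC]
Op 10: add ND@68 -> ring=[18:NB,68:ND,92:NC]
Final route key 50: smallest pos >= 50 is 68 -> ND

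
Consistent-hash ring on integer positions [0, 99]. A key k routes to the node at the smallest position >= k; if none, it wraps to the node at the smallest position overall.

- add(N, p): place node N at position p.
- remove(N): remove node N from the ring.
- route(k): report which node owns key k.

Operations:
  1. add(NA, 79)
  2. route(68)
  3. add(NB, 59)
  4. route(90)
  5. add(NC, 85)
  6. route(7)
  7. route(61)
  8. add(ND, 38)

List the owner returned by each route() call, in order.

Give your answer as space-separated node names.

Op 1: add NA@79 -> ring=[79:NA]
Op 2: route key 68: smallest pos >= 68 is 79 -> NA
Op 3: add NB@59 -> ring=[59:NB,79:NA]
Op 4: route key 90: none >= 90, wrap to smallest pos 59 -> NB
Op 5: add NC@85 -> ring=[59:NB,79:NA,85:NC]
Op 6: route key 7: smallest pos >= 7 is 59 -> NB
Op 7: route key 61: smallest pos >= 61 is 79 -> NA
Op 8: add ND@38 -> ring=[38:ND,59:NB,79:NA,85:NC]

Answer: NA NB NB NA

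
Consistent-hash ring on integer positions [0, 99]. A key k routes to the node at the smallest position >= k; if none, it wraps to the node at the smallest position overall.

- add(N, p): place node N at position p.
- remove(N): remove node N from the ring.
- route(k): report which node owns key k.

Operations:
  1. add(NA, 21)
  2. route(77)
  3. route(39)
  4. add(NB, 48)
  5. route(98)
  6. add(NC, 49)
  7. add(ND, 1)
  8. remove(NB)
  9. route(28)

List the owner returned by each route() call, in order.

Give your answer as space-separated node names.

Op 1: add NA@21 -> ring=[21:NA]
Op 2: route key 77: none >= 77, wrap to smallest pos 21 -> NA
Op 3: route key 39: none >= 39, wrap to smallest pos 21 -> NA
Op 4: add NB@48 -> ring=[21:NA,48:NB]
Op 5: route key 98: none >= 98, wrap to smallest pos 21 -> NA
Op 6: add NC@49 -> ring=[21:NA,48:NB,49:NC]
Op 7: add ND@1 -> ring=[1:ND,21:NA,48:NB,49:NC]
Op 8: remove NB -> ring=[1:ND,21:NA,49:NC]
Op 9: route key 28: smallest pos >= 28 is 49 -> NC

Answer: NA NA NA NC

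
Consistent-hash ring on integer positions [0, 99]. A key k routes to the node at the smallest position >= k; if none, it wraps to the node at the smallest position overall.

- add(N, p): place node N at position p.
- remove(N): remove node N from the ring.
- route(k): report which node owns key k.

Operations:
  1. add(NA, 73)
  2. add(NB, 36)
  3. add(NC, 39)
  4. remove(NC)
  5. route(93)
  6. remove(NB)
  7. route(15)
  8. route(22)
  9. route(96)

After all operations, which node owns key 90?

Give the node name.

Answer: NA

Derivation:
Op 1: add NA@73 -> ring=[73:NA]
Op 2: add NB@36 -> ring=[36:NB,73:NA]
Op 3: add NC@39 -> ring=[36:NB,39:NC,73:NA]
Op 4: remove NC -> ring=[36:NB,73:NA]
Op 5: route key 93: none >= 93, wrap to smallest pos 36 -> NB
Op 6: remove NB -> ring=[73:NA]
Op 7: route key 15: smallest pos >= 15 is 73 -> NA
Op 8: route key 22: smallest pos >= 22 is 73 -> NA
Op 9: route key 96: none >= 96, wrap to smallest pos 73 -> NA
Final route key 90: none >= 90, wrap to smallest pos 73 -> NA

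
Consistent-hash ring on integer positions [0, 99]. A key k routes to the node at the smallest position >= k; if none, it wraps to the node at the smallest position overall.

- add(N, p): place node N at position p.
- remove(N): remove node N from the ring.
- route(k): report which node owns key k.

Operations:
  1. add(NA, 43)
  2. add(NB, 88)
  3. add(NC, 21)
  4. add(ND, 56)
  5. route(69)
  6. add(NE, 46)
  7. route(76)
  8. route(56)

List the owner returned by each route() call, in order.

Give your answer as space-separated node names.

Op 1: add NA@43 -> ring=[43:NA]
Op 2: add NB@88 -> ring=[43:NA,88:NB]
Op 3: add NC@21 -> ring=[21:NC,43:NA,88:NB]
Op 4: add ND@56 -> ring=[21:NC,43:NA,56:ND,88:NB]
Op 5: route key 69: smallest pos >= 69 is 88 -> NB
Op 6: add NE@46 -> ring=[21:NC,43:NA,46:NE,56:ND,88:NB]
Op 7: route key 76: smallest pos >= 76 is 88 -> NB
Op 8: route key 56: smallest pos >= 56 is 56 -> ND

Answer: NB NB ND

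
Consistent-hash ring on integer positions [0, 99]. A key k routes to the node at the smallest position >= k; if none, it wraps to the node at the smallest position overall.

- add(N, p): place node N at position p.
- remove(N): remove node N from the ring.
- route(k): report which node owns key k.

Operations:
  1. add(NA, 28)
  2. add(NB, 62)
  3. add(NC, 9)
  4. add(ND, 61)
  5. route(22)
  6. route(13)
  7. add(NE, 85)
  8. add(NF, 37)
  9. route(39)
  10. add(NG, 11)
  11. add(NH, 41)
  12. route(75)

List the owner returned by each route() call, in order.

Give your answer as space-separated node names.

Op 1: add NA@28 -> ring=[28:NA]
Op 2: add NB@62 -> ring=[28:NA,62:NB]
Op 3: add NC@9 -> ring=[9:NC,28:NA,62:NB]
Op 4: add ND@61 -> ring=[9:NC,28:NA,61:ND,62:NB]
Op 5: route key 22: smallest pos >= 22 is 28 -> NA
Op 6: route key 13: smallest pos >= 13 is 28 -> NA
Op 7: add NE@85 -> ring=[9:NC,28:NA,61:ND,62:NB,85:NE]
Op 8: add NF@37 -> ring=[9:NC,28:NA,37:NF,61:ND,62:NB,85:NE]
Op 9: route key 39: smallest pos >= 39 is 61 -> ND
Op 10: add NG@11 -> ring=[9:NC,11:NG,28:NA,37:NF,61:ND,62:NB,85:NE]
Op 11: add NH@41 -> ring=[9:NC,11:NG,28:NA,37:NF,41:NH,61:ND,62:NB,85:NE]
Op 12: route key 75: smallest pos >= 75 is 85 -> NE

Answer: NA NA ND NE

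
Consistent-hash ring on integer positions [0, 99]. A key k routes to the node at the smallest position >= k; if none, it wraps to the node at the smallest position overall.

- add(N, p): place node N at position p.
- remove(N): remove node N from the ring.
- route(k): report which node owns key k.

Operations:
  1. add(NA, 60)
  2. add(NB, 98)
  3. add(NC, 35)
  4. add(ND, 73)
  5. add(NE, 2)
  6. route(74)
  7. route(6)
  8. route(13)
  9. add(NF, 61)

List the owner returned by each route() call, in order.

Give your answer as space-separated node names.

Op 1: add NA@60 -> ring=[60:NA]
Op 2: add NB@98 -> ring=[60:NA,98:NB]
Op 3: add NC@35 -> ring=[35:NC,60:NA,98:NB]
Op 4: add ND@73 -> ring=[35:NC,60:NA,73:ND,98:NB]
Op 5: add NE@2 -> ring=[2:NE,35:NC,60:NA,73:ND,98:NB]
Op 6: route key 74: smallest pos >= 74 is 98 -> NB
Op 7: route key 6: smallest pos >= 6 is 35 -> NC
Op 8: route key 13: smallest pos >= 13 is 35 -> NC
Op 9: add NF@61 -> ring=[2:NE,35:NC,60:NA,61:NF,73:ND,98:NB]

Answer: NB NC NC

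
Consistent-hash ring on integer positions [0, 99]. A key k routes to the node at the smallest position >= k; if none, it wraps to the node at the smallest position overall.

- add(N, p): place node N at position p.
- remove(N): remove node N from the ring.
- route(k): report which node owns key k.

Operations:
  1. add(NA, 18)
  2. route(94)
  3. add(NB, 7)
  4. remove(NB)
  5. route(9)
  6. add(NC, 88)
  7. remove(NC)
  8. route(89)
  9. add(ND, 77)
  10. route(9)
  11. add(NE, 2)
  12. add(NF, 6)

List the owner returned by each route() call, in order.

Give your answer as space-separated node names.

Answer: NA NA NA NA

Derivation:
Op 1: add NA@18 -> ring=[18:NA]
Op 2: route key 94: none >= 94, wrap to smallest pos 18 -> NA
Op 3: add NB@7 -> ring=[7:NB,18:NA]
Op 4: remove NB -> ring=[18:NA]
Op 5: route key 9: smallest pos >= 9 is 18 -> NA
Op 6: add NC@88 -> ring=[18:NA,88:NC]
Op 7: remove NC -> ring=[18:NA]
Op 8: route key 89: none >= 89, wrap to smallest pos 18 -> NA
Op 9: add ND@77 -> ring=[18:NA,77:ND]
Op 10: route key 9: smallest pos >= 9 is 18 -> NA
Op 11: add NE@2 -> ring=[2:NE,18:NA,77:ND]
Op 12: add NF@6 -> ring=[2:NE,6:NF,18:NA,77:ND]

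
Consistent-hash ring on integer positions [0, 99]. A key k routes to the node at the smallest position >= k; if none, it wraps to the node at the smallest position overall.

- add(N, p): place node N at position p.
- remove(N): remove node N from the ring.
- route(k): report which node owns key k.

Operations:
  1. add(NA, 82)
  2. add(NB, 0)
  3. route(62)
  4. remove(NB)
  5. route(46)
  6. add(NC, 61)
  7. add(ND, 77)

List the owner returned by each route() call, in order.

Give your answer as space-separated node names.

Op 1: add NA@82 -> ring=[82:NA]
Op 2: add NB@0 -> ring=[0:NB,82:NA]
Op 3: route key 62: smallest pos >= 62 is 82 -> NA
Op 4: remove NB -> ring=[82:NA]
Op 5: route key 46: smallest pos >= 46 is 82 -> NA
Op 6: add NC@61 -> ring=[61:NC,82:NA]
Op 7: add ND@77 -> ring=[61:NC,77:ND,82:NA]

Answer: NA NA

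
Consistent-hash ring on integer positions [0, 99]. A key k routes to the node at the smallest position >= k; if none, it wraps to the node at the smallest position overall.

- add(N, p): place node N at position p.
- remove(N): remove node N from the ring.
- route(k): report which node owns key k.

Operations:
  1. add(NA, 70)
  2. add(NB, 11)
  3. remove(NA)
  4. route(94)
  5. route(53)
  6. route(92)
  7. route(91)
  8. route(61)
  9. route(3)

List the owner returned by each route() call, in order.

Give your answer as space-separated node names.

Answer: NB NB NB NB NB NB

Derivation:
Op 1: add NA@70 -> ring=[70:NA]
Op 2: add NB@11 -> ring=[11:NB,70:NA]
Op 3: remove NA -> ring=[11:NB]
Op 4: route key 94: none >= 94, wrap to smallest pos 11 -> NB
Op 5: route key 53: none >= 53, wrap to smallest pos 11 -> NB
Op 6: route key 92: none >= 92, wrap to smallest pos 11 -> NB
Op 7: route key 91: none >= 91, wrap to smallest pos 11 -> NB
Op 8: route key 61: none >= 61, wrap to smallest pos 11 -> NB
Op 9: route key 3: smallest pos >= 3 is 11 -> NB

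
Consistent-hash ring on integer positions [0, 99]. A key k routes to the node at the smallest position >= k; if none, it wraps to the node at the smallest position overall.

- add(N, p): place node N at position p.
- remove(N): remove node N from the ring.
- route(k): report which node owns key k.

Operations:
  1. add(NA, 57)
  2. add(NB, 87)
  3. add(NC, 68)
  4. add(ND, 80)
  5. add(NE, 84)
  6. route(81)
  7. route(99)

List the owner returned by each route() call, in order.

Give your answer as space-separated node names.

Op 1: add NA@57 -> ring=[57:NA]
Op 2: add NB@87 -> ring=[57:NA,87:NB]
Op 3: add NC@68 -> ring=[57:NA,68:NC,87:NB]
Op 4: add ND@80 -> ring=[57:NA,68:NC,80:ND,87:NB]
Op 5: add NE@84 -> ring=[57:NA,68:NC,80:ND,84:NE,87:NB]
Op 6: route key 81: smallest pos >= 81 is 84 -> NE
Op 7: route key 99: none >= 99, wrap to smallest pos 57 -> NA

Answer: NE NA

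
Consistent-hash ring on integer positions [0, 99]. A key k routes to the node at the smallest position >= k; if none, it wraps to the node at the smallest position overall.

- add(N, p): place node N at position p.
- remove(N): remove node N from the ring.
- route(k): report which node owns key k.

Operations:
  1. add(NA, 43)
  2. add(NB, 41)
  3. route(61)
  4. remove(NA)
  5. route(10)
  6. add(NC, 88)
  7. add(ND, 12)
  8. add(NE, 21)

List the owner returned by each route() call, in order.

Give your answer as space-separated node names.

Answer: NB NB

Derivation:
Op 1: add NA@43 -> ring=[43:NA]
Op 2: add NB@41 -> ring=[41:NB,43:NA]
Op 3: route key 61: none >= 61, wrap to smallest pos 41 -> NB
Op 4: remove NA -> ring=[41:NB]
Op 5: route key 10: smallest pos >= 10 is 41 -> NB
Op 6: add NC@88 -> ring=[41:NB,88:NC]
Op 7: add ND@12 -> ring=[12:ND,41:NB,88:NC]
Op 8: add NE@21 -> ring=[12:ND,21:NE,41:NB,88:NC]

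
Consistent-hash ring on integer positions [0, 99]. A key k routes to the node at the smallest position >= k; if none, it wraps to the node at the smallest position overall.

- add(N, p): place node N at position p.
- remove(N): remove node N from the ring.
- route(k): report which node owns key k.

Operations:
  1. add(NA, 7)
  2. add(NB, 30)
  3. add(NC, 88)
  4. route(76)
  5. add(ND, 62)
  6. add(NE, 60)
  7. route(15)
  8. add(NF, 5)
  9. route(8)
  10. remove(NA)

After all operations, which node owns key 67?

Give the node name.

Op 1: add NA@7 -> ring=[7:NA]
Op 2: add NB@30 -> ring=[7:NA,30:NB]
Op 3: add NC@88 -> ring=[7:NA,30:NB,88:NC]
Op 4: route key 76: smallest pos >= 76 is 88 -> NC
Op 5: add ND@62 -> ring=[7:NA,30:NB,62:ND,88:NC]
Op 6: add NE@60 -> ring=[7:NA,30:NB,60:NE,62:ND,88:NC]
Op 7: route key 15: smallest pos >= 15 is 30 -> NB
Op 8: add NF@5 -> ring=[5:NF,7:NA,30:NB,60:NE,62:ND,88:NC]
Op 9: route key 8: smallest pos >= 8 is 30 -> NB
Op 10: remove NA -> ring=[5:NF,30:NB,60:NE,62:ND,88:NC]
Final route key 67: smallest pos >= 67 is 88 -> NC

Answer: NC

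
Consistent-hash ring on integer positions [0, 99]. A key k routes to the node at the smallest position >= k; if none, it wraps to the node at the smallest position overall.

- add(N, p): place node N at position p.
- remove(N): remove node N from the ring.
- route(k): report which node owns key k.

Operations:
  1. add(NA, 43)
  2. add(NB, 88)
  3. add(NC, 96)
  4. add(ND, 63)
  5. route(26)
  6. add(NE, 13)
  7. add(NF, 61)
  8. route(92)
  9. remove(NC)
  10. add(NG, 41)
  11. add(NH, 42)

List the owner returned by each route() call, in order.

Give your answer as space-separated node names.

Op 1: add NA@43 -> ring=[43:NA]
Op 2: add NB@88 -> ring=[43:NA,88:NB]
Op 3: add NC@96 -> ring=[43:NA,88:NB,96:NC]
Op 4: add ND@63 -> ring=[43:NA,63:ND,88:NB,96:NC]
Op 5: route key 26: smallest pos >= 26 is 43 -> NA
Op 6: add NE@13 -> ring=[13:NE,43:NA,63:ND,88:NB,96:NC]
Op 7: add NF@61 -> ring=[13:NE,43:NA,61:NF,63:ND,88:NB,96:NC]
Op 8: route key 92: smallest pos >= 92 is 96 -> NC
Op 9: remove NC -> ring=[13:NE,43:NA,61:NF,63:ND,88:NB]
Op 10: add NG@41 -> ring=[13:NE,41:NG,43:NA,61:NF,63:ND,88:NB]
Op 11: add NH@42 -> ring=[13:NE,41:NG,42:NH,43:NA,61:NF,63:ND,88:NB]

Answer: NA NC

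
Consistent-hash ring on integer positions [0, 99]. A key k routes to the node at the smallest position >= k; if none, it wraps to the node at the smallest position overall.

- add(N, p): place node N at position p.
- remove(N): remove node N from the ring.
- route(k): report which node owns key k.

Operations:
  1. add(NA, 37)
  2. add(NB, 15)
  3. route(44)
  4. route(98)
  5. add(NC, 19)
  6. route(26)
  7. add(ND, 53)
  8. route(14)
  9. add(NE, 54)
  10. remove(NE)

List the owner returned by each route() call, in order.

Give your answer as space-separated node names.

Answer: NB NB NA NB

Derivation:
Op 1: add NA@37 -> ring=[37:NA]
Op 2: add NB@15 -> ring=[15:NB,37:NA]
Op 3: route key 44: none >= 44, wrap to smallest pos 15 -> NB
Op 4: route key 98: none >= 98, wrap to smallest pos 15 -> NB
Op 5: add NC@19 -> ring=[15:NB,19:NC,37:NA]
Op 6: route key 26: smallest pos >= 26 is 37 -> NA
Op 7: add ND@53 -> ring=[15:NB,19:NC,37:NA,53:ND]
Op 8: route key 14: smallest pos >= 14 is 15 -> NB
Op 9: add NE@54 -> ring=[15:NB,19:NC,37:NA,53:ND,54:NE]
Op 10: remove NE -> ring=[15:NB,19:NC,37:NA,53:ND]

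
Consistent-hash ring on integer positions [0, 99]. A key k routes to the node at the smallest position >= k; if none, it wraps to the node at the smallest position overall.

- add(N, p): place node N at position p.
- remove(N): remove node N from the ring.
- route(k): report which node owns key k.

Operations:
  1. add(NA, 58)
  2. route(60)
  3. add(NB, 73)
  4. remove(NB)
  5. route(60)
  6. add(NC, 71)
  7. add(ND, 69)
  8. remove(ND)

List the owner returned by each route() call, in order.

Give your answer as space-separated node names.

Op 1: add NA@58 -> ring=[58:NA]
Op 2: route key 60: none >= 60, wrap to smallest pos 58 -> NA
Op 3: add NB@73 -> ring=[58:NA,73:NB]
Op 4: remove NB -> ring=[58:NA]
Op 5: route key 60: none >= 60, wrap to smallest pos 58 -> NA
Op 6: add NC@71 -> ring=[58:NA,71:NC]
Op 7: add ND@69 -> ring=[58:NA,69:ND,71:NC]
Op 8: remove ND -> ring=[58:NA,71:NC]

Answer: NA NA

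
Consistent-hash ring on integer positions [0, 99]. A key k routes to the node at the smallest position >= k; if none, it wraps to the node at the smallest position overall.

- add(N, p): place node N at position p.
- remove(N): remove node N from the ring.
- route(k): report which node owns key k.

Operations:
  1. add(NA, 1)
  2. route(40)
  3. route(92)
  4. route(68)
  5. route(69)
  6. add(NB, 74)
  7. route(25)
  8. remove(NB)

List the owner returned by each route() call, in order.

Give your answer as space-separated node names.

Op 1: add NA@1 -> ring=[1:NA]
Op 2: route key 40: none >= 40, wrap to smallest pos 1 -> NA
Op 3: route key 92: none >= 92, wrap to smallest pos 1 -> NA
Op 4: route key 68: none >= 68, wrap to smallest pos 1 -> NA
Op 5: route key 69: none >= 69, wrap to smallest pos 1 -> NA
Op 6: add NB@74 -> ring=[1:NA,74:NB]
Op 7: route key 25: smallest pos >= 25 is 74 -> NB
Op 8: remove NB -> ring=[1:NA]

Answer: NA NA NA NA NB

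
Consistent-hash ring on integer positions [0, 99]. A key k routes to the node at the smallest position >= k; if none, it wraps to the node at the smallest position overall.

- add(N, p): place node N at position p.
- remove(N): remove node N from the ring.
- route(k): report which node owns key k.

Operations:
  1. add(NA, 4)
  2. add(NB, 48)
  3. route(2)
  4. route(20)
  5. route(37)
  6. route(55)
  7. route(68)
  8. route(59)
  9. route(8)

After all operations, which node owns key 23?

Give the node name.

Answer: NB

Derivation:
Op 1: add NA@4 -> ring=[4:NA]
Op 2: add NB@48 -> ring=[4:NA,48:NB]
Op 3: route key 2: smallest pos >= 2 is 4 -> NA
Op 4: route key 20: smallest pos >= 20 is 48 -> NB
Op 5: route key 37: smallest pos >= 37 is 48 -> NB
Op 6: route key 55: none >= 55, wrap to smallest pos 4 -> NA
Op 7: route key 68: none >= 68, wrap to smallest pos 4 -> NA
Op 8: route key 59: none >= 59, wrap to smallest pos 4 -> NA
Op 9: route key 8: smallest pos >= 8 is 48 -> NB
Final route key 23: smallest pos >= 23 is 48 -> NB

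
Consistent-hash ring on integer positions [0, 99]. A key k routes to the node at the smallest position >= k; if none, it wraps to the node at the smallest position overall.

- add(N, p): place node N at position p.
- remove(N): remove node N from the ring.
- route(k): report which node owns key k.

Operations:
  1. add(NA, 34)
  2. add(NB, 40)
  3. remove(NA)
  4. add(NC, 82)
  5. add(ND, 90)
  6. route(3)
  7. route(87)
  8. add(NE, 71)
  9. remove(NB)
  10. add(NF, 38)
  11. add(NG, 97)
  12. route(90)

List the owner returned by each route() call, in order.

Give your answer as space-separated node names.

Op 1: add NA@34 -> ring=[34:NA]
Op 2: add NB@40 -> ring=[34:NA,40:NB]
Op 3: remove NA -> ring=[40:NB]
Op 4: add NC@82 -> ring=[40:NB,82:NC]
Op 5: add ND@90 -> ring=[40:NB,82:NC,90:ND]
Op 6: route key 3: smallest pos >= 3 is 40 -> NB
Op 7: route key 87: smallest pos >= 87 is 90 -> ND
Op 8: add NE@71 -> ring=[40:NB,71:NE,82:NC,90:ND]
Op 9: remove NB -> ring=[71:NE,82:NC,90:ND]
Op 10: add NF@38 -> ring=[38:NF,71:NE,82:NC,90:ND]
Op 11: add NG@97 -> ring=[38:NF,71:NE,82:NC,90:ND,97:NG]
Op 12: route key 90: smallest pos >= 90 is 90 -> ND

Answer: NB ND ND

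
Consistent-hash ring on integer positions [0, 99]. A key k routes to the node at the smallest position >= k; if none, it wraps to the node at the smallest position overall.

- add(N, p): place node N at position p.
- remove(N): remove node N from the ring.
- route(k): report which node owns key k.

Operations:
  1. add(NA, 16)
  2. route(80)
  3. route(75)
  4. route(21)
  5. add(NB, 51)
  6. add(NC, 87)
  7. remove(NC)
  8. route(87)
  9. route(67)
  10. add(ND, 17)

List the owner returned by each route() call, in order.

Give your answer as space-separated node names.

Op 1: add NA@16 -> ring=[16:NA]
Op 2: route key 80: none >= 80, wrap to smallest pos 16 -> NA
Op 3: route key 75: none >= 75, wrap to smallest pos 16 -> NA
Op 4: route key 21: none >= 21, wrap to smallest pos 16 -> NA
Op 5: add NB@51 -> ring=[16:NA,51:NB]
Op 6: add NC@87 -> ring=[16:NA,51:NB,87:NC]
Op 7: remove NC -> ring=[16:NA,51:NB]
Op 8: route key 87: none >= 87, wrap to smallest pos 16 -> NA
Op 9: route key 67: none >= 67, wrap to smallest pos 16 -> NA
Op 10: add ND@17 -> ring=[16:NA,17:ND,51:NB]

Answer: NA NA NA NA NA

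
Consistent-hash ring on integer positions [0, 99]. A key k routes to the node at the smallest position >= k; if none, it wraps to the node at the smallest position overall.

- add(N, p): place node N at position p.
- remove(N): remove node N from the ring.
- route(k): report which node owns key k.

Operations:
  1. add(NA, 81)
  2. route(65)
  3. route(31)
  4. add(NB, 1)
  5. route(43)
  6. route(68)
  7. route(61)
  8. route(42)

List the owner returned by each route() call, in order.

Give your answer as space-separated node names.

Answer: NA NA NA NA NA NA

Derivation:
Op 1: add NA@81 -> ring=[81:NA]
Op 2: route key 65: smallest pos >= 65 is 81 -> NA
Op 3: route key 31: smallest pos >= 31 is 81 -> NA
Op 4: add NB@1 -> ring=[1:NB,81:NA]
Op 5: route key 43: smallest pos >= 43 is 81 -> NA
Op 6: route key 68: smallest pos >= 68 is 81 -> NA
Op 7: route key 61: smallest pos >= 61 is 81 -> NA
Op 8: route key 42: smallest pos >= 42 is 81 -> NA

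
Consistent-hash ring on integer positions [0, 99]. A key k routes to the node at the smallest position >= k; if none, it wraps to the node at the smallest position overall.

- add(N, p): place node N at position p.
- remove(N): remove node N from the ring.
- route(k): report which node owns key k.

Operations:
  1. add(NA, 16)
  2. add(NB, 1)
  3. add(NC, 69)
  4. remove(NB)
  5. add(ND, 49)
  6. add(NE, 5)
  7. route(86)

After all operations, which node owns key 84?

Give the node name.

Op 1: add NA@16 -> ring=[16:NA]
Op 2: add NB@1 -> ring=[1:NB,16:NA]
Op 3: add NC@69 -> ring=[1:NB,16:NA,69:NC]
Op 4: remove NB -> ring=[16:NA,69:NC]
Op 5: add ND@49 -> ring=[16:NA,49:ND,69:NC]
Op 6: add NE@5 -> ring=[5:NE,16:NA,49:ND,69:NC]
Op 7: route key 86: none >= 86, wrap to smallest pos 5 -> NE
Final route key 84: none >= 84, wrap to smallest pos 5 -> NE

Answer: NE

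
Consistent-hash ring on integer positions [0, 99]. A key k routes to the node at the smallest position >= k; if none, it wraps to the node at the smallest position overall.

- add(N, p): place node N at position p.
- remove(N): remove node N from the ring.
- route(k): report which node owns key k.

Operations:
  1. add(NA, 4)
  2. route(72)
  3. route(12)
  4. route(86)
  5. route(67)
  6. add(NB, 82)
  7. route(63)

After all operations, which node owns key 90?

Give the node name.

Answer: NA

Derivation:
Op 1: add NA@4 -> ring=[4:NA]
Op 2: route key 72: none >= 72, wrap to smallest pos 4 -> NA
Op 3: route key 12: none >= 12, wrap to smallest pos 4 -> NA
Op 4: route key 86: none >= 86, wrap to smallest pos 4 -> NA
Op 5: route key 67: none >= 67, wrap to smallest pos 4 -> NA
Op 6: add NB@82 -> ring=[4:NA,82:NB]
Op 7: route key 63: smallest pos >= 63 is 82 -> NB
Final route key 90: none >= 90, wrap to smallest pos 4 -> NA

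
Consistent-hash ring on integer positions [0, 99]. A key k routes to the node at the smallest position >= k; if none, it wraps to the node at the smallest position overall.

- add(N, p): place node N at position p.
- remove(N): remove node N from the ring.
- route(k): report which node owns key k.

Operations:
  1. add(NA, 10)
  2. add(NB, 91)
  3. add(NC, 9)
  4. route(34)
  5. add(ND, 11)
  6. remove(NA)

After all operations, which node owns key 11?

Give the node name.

Answer: ND

Derivation:
Op 1: add NA@10 -> ring=[10:NA]
Op 2: add NB@91 -> ring=[10:NA,91:NB]
Op 3: add NC@9 -> ring=[9:NC,10:NA,91:NB]
Op 4: route key 34: smallest pos >= 34 is 91 -> NB
Op 5: add ND@11 -> ring=[9:NC,10:NA,11:ND,91:NB]
Op 6: remove NA -> ring=[9:NC,11:ND,91:NB]
Final route key 11: smallest pos >= 11 is 11 -> ND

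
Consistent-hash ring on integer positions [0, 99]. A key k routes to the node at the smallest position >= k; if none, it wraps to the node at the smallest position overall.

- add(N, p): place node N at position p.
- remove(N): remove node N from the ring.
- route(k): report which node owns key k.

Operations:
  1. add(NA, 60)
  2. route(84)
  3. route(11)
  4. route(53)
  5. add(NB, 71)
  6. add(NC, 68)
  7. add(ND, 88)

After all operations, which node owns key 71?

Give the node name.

Op 1: add NA@60 -> ring=[60:NA]
Op 2: route key 84: none >= 84, wrap to smallest pos 60 -> NA
Op 3: route key 11: smallest pos >= 11 is 60 -> NA
Op 4: route key 53: smallest pos >= 53 is 60 -> NA
Op 5: add NB@71 -> ring=[60:NA,71:NB]
Op 6: add NC@68 -> ring=[60:NA,68:NC,71:NB]
Op 7: add ND@88 -> ring=[60:NA,68:NC,71:NB,88:ND]
Final route key 71: smallest pos >= 71 is 71 -> NB

Answer: NB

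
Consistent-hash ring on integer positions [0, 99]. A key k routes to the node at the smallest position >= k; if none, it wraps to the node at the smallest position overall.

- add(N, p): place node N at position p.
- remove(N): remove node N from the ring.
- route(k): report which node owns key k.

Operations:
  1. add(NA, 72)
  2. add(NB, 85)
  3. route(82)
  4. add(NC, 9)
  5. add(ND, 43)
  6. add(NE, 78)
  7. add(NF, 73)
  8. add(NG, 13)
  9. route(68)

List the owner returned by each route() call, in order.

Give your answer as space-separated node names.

Op 1: add NA@72 -> ring=[72:NA]
Op 2: add NB@85 -> ring=[72:NA,85:NB]
Op 3: route key 82: smallest pos >= 82 is 85 -> NB
Op 4: add NC@9 -> ring=[9:NC,72:NA,85:NB]
Op 5: add ND@43 -> ring=[9:NC,43:ND,72:NA,85:NB]
Op 6: add NE@78 -> ring=[9:NC,43:ND,72:NA,78:NE,85:NB]
Op 7: add NF@73 -> ring=[9:NC,43:ND,72:NA,73:NF,78:NE,85:NB]
Op 8: add NG@13 -> ring=[9:NC,13:NG,43:ND,72:NA,73:NF,78:NE,85:NB]
Op 9: route key 68: smallest pos >= 68 is 72 -> NA

Answer: NB NA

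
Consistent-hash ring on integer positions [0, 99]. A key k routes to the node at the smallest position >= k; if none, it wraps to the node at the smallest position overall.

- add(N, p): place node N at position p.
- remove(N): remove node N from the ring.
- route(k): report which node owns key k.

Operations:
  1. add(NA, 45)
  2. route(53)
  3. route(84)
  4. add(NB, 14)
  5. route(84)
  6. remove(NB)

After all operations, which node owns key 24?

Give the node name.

Op 1: add NA@45 -> ring=[45:NA]
Op 2: route key 53: none >= 53, wrap to smallest pos 45 -> NA
Op 3: route key 84: none >= 84, wrap to smallest pos 45 -> NA
Op 4: add NB@14 -> ring=[14:NB,45:NA]
Op 5: route key 84: none >= 84, wrap to smallest pos 14 -> NB
Op 6: remove NB -> ring=[45:NA]
Final route key 24: smallest pos >= 24 is 45 -> NA

Answer: NA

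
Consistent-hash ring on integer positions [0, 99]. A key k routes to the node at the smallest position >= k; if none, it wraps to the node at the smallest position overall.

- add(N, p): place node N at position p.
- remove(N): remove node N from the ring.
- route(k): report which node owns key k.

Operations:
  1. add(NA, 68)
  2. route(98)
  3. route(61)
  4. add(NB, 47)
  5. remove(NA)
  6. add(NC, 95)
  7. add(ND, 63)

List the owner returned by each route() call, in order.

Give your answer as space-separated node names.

Answer: NA NA

Derivation:
Op 1: add NA@68 -> ring=[68:NA]
Op 2: route key 98: none >= 98, wrap to smallest pos 68 -> NA
Op 3: route key 61: smallest pos >= 61 is 68 -> NA
Op 4: add NB@47 -> ring=[47:NB,68:NA]
Op 5: remove NA -> ring=[47:NB]
Op 6: add NC@95 -> ring=[47:NB,95:NC]
Op 7: add ND@63 -> ring=[47:NB,63:ND,95:NC]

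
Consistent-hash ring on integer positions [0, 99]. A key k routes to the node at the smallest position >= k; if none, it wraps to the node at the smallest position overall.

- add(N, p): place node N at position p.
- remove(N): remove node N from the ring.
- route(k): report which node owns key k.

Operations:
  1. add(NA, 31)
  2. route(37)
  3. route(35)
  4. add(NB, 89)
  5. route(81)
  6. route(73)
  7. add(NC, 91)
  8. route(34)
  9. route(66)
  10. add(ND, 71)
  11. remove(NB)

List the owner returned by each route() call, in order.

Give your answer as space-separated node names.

Answer: NA NA NB NB NB NB

Derivation:
Op 1: add NA@31 -> ring=[31:NA]
Op 2: route key 37: none >= 37, wrap to smallest pos 31 -> NA
Op 3: route key 35: none >= 35, wrap to smallest pos 31 -> NA
Op 4: add NB@89 -> ring=[31:NA,89:NB]
Op 5: route key 81: smallest pos >= 81 is 89 -> NB
Op 6: route key 73: smallest pos >= 73 is 89 -> NB
Op 7: add NC@91 -> ring=[31:NA,89:NB,91:NC]
Op 8: route key 34: smallest pos >= 34 is 89 -> NB
Op 9: route key 66: smallest pos >= 66 is 89 -> NB
Op 10: add ND@71 -> ring=[31:NA,71:ND,89:NB,91:NC]
Op 11: remove NB -> ring=[31:NA,71:ND,91:NC]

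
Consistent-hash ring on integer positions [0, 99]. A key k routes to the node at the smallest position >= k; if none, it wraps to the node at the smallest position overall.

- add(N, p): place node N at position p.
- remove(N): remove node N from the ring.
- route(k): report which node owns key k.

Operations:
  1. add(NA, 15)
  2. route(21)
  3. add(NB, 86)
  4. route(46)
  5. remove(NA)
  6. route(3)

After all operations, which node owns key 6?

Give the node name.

Op 1: add NA@15 -> ring=[15:NA]
Op 2: route key 21: none >= 21, wrap to smallest pos 15 -> NA
Op 3: add NB@86 -> ring=[15:NA,86:NB]
Op 4: route key 46: smallest pos >= 46 is 86 -> NB
Op 5: remove NA -> ring=[86:NB]
Op 6: route key 3: smallest pos >= 3 is 86 -> NB
Final route key 6: smallest pos >= 6 is 86 -> NB

Answer: NB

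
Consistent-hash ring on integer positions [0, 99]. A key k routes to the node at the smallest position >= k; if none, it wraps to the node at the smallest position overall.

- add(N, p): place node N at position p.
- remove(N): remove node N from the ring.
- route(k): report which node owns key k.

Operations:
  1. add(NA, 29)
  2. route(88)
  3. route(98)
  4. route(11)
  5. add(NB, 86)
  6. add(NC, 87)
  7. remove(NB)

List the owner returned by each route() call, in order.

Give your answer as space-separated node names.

Op 1: add NA@29 -> ring=[29:NA]
Op 2: route key 88: none >= 88, wrap to smallest pos 29 -> NA
Op 3: route key 98: none >= 98, wrap to smallest pos 29 -> NA
Op 4: route key 11: smallest pos >= 11 is 29 -> NA
Op 5: add NB@86 -> ring=[29:NA,86:NB]
Op 6: add NC@87 -> ring=[29:NA,86:NB,87:NC]
Op 7: remove NB -> ring=[29:NA,87:NC]

Answer: NA NA NA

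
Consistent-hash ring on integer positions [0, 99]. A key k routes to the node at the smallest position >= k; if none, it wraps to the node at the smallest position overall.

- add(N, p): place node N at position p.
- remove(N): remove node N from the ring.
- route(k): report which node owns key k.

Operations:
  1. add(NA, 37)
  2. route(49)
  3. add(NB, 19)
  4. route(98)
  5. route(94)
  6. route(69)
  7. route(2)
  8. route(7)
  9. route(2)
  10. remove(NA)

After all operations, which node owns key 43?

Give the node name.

Answer: NB

Derivation:
Op 1: add NA@37 -> ring=[37:NA]
Op 2: route key 49: none >= 49, wrap to smallest pos 37 -> NA
Op 3: add NB@19 -> ring=[19:NB,37:NA]
Op 4: route key 98: none >= 98, wrap to smallest pos 19 -> NB
Op 5: route key 94: none >= 94, wrap to smallest pos 19 -> NB
Op 6: route key 69: none >= 69, wrap to smallest pos 19 -> NB
Op 7: route key 2: smallest pos >= 2 is 19 -> NB
Op 8: route key 7: smallest pos >= 7 is 19 -> NB
Op 9: route key 2: smallest pos >= 2 is 19 -> NB
Op 10: remove NA -> ring=[19:NB]
Final route key 43: none >= 43, wrap to smallest pos 19 -> NB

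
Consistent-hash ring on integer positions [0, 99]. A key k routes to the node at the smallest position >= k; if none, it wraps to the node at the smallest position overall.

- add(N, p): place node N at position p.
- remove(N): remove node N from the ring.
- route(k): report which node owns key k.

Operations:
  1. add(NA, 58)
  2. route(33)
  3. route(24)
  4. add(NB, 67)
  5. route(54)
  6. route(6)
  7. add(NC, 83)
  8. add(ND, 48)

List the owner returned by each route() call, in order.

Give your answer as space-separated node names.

Answer: NA NA NA NA

Derivation:
Op 1: add NA@58 -> ring=[58:NA]
Op 2: route key 33: smallest pos >= 33 is 58 -> NA
Op 3: route key 24: smallest pos >= 24 is 58 -> NA
Op 4: add NB@67 -> ring=[58:NA,67:NB]
Op 5: route key 54: smallest pos >= 54 is 58 -> NA
Op 6: route key 6: smallest pos >= 6 is 58 -> NA
Op 7: add NC@83 -> ring=[58:NA,67:NB,83:NC]
Op 8: add ND@48 -> ring=[48:ND,58:NA,67:NB,83:NC]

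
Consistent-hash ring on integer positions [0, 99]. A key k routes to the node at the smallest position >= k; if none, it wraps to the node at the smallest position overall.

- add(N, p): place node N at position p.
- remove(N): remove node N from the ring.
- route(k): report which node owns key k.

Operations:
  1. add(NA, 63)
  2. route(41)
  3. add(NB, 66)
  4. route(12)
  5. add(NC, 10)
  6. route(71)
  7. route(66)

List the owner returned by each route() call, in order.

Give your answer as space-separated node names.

Answer: NA NA NC NB

Derivation:
Op 1: add NA@63 -> ring=[63:NA]
Op 2: route key 41: smallest pos >= 41 is 63 -> NA
Op 3: add NB@66 -> ring=[63:NA,66:NB]
Op 4: route key 12: smallest pos >= 12 is 63 -> NA
Op 5: add NC@10 -> ring=[10:NC,63:NA,66:NB]
Op 6: route key 71: none >= 71, wrap to smallest pos 10 -> NC
Op 7: route key 66: smallest pos >= 66 is 66 -> NB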